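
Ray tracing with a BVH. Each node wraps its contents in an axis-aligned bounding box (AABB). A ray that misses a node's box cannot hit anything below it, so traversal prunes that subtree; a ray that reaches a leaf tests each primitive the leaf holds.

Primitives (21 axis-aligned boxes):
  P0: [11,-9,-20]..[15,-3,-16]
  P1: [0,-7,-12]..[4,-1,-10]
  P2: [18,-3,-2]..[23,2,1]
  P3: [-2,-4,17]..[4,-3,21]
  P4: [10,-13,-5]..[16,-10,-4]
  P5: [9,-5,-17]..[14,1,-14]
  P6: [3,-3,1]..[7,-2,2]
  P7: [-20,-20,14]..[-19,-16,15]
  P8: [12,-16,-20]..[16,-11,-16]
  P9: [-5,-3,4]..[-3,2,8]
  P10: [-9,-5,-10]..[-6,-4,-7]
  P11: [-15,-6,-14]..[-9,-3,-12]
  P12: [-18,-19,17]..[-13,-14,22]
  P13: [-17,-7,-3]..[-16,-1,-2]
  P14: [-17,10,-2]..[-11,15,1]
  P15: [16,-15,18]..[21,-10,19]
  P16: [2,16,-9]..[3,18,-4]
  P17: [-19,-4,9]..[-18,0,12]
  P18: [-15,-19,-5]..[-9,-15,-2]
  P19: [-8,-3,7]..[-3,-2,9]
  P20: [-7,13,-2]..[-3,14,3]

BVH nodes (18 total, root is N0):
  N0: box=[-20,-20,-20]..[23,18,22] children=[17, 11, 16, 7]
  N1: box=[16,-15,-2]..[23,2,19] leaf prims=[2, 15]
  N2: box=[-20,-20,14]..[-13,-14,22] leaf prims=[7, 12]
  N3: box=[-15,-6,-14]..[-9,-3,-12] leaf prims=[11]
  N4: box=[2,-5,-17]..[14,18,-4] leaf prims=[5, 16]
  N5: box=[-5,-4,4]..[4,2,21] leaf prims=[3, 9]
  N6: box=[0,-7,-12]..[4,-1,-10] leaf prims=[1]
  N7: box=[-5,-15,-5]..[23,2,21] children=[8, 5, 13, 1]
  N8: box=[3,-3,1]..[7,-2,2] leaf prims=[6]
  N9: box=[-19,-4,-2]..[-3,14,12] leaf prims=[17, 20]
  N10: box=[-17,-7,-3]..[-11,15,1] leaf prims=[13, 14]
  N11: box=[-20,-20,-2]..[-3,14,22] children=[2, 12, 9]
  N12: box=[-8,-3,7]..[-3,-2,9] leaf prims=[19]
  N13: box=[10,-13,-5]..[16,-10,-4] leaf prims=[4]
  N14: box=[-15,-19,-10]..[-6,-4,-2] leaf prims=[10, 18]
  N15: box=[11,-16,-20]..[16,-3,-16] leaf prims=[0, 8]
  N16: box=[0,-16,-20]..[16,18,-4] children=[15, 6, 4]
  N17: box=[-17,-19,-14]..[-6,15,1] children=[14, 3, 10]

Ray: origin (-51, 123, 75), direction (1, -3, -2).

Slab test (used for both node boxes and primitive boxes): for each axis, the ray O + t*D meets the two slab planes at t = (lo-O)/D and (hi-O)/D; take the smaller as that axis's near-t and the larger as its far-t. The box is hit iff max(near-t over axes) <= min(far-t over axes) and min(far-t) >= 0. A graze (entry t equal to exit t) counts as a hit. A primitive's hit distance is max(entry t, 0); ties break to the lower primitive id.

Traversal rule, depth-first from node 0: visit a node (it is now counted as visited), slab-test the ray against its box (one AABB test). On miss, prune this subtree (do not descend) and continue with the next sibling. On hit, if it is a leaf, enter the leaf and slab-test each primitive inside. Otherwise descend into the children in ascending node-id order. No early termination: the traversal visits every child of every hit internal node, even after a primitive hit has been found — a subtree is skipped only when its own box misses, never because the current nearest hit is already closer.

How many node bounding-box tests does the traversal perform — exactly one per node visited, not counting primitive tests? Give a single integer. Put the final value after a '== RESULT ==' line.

Trace the traversal:
N0 x:[31,74] y:[35,143/3] z:[53/2,95/2] -> hit [35,95/2], descend [7, 11, 16, 17]
  N7 x:[46,74] y:[121/3,46] z:[27,40] -> miss, prune
  N11 x:[31,48] y:[109/3,143/3] z:[53/2,77/2] -> hit [109/3,77/2], descend [2, 9, 12]
    N2 x:[31,38] y:[137/3,143/3] z:[53/2,61/2] -> miss, prune
    N9 x:[32,48] y:[109/3,127/3] z:[63/2,77/2] -> hit [109/3,77/2] leaf, test {P17(miss), P20(miss)}
    N12 x:[43,48] y:[125/3,42] z:[33,34] -> miss, prune
  N16 x:[51,67] y:[35,139/3] z:[79/2,95/2] -> miss, prune
  N17 x:[34,45] y:[36,142/3] z:[37,89/2] -> hit [37,89/2], descend [3, 10, 14]
    N3 x:[36,42] y:[42,43] z:[87/2,89/2] -> miss, prune
    N10 x:[34,40] y:[36,130/3] z:[37,39] -> hit [37,39] leaf, test {P13(miss), P14@t=37}
    N14 x:[36,45] y:[127/3,142/3] z:[77/2,85/2] -> hit [127/3,85/2] leaf, test {P10@t=127/3, P18(miss)}

11 AABB tests over nodes [0, 7, 11, 2, 9, 12, 16, 17, 3, 10, 14]; 3 leaves entered; closest P14.

== RESULT ==
11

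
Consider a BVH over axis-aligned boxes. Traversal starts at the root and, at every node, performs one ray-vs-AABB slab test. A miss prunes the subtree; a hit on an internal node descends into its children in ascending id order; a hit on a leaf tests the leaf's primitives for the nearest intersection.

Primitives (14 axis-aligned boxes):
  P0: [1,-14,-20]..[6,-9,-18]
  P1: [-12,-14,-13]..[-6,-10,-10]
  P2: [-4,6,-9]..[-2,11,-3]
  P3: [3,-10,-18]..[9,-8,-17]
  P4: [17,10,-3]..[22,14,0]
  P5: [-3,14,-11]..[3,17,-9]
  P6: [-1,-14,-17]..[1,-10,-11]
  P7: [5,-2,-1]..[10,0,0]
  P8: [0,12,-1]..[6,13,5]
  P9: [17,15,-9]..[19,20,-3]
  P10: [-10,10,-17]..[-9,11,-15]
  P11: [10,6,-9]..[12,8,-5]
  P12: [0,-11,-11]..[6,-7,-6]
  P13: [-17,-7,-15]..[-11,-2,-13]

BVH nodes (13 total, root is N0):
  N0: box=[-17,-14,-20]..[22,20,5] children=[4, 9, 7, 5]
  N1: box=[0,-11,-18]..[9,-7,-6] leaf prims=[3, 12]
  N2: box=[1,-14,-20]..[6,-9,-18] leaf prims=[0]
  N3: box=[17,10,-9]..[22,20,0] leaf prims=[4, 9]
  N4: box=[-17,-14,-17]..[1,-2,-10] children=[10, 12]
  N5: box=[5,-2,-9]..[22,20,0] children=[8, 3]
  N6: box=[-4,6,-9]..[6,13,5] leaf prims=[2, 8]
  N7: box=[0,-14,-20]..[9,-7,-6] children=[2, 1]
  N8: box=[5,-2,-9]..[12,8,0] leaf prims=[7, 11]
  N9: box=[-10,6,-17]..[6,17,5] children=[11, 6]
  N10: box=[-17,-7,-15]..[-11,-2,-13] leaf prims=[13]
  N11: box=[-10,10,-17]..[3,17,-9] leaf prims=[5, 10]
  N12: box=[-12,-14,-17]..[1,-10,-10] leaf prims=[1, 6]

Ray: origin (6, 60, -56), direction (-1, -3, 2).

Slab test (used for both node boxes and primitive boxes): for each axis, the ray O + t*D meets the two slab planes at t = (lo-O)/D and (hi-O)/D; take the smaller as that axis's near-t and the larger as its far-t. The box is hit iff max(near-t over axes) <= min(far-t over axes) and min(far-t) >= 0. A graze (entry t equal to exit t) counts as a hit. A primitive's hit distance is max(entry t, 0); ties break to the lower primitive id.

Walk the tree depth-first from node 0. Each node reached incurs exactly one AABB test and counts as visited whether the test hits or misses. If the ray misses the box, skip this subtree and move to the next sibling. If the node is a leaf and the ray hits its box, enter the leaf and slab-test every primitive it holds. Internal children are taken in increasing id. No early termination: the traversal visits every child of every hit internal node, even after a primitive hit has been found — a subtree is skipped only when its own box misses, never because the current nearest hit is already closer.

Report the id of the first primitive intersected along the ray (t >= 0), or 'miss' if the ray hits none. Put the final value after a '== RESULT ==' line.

Traverse from the root:
N0 x:[-16,23] y:[40/3,74/3] z:[18,61/2] -> hit [18,23], descend [4, 5, 7, 9]
  N4 x:[5,23] y:[62/3,74/3] z:[39/2,23] -> hit [62/3,23], descend [10, 12]
    N10 x:[17,23] y:[62/3,67/3] z:[41/2,43/2] -> hit [62/3,43/2] leaf, test {P13@t=62/3}
    N12 x:[5,18] y:[70/3,74/3] z:[39/2,23] -> miss, prune
  N5 x:[-16,1] y:[40/3,62/3] z:[47/2,28] -> miss, prune
  N7 x:[-3,6] y:[67/3,74/3] z:[18,25] -> miss, prune
  N9 x:[0,16] y:[43/3,18] z:[39/2,61/2] -> miss, prune

Summary -> nodes [0, 4, 10, 12, 5, 7, 9]; box-tests=7; leaf-entries=1; first=P13

== RESULT ==
13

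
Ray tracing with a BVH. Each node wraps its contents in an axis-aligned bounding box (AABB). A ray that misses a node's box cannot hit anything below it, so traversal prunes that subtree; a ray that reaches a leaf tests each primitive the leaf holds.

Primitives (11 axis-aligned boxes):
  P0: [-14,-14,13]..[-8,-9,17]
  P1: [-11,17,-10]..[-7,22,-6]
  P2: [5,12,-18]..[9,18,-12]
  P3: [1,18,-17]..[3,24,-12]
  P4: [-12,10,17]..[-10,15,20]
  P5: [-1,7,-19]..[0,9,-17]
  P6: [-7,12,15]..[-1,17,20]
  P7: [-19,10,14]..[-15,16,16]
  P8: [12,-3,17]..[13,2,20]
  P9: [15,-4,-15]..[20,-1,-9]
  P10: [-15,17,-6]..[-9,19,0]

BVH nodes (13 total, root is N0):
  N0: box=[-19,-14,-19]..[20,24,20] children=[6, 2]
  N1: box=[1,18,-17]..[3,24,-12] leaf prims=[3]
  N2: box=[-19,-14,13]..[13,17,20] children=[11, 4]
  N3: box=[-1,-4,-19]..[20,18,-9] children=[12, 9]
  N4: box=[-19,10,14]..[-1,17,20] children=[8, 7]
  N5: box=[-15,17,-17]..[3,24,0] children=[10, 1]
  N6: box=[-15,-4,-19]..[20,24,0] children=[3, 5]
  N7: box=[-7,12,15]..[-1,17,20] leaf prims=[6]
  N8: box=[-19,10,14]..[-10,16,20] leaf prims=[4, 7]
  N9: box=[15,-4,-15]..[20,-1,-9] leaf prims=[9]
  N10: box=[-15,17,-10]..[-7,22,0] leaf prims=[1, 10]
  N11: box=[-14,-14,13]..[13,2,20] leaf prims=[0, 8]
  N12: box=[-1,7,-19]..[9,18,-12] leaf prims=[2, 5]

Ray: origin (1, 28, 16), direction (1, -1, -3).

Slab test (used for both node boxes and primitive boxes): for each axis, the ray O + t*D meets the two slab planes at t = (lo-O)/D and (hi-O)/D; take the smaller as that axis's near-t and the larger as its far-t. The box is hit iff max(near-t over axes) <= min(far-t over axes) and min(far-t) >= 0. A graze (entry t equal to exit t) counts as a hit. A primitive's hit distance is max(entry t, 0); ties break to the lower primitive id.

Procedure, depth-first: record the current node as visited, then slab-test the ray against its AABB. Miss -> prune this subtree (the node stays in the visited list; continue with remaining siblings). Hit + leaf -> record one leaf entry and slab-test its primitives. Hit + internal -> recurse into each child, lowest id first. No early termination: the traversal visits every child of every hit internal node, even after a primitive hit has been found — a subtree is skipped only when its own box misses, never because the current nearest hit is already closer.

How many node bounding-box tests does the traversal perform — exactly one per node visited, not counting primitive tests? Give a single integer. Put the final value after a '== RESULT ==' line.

Walk:
N0 x:[-20,19] y:[4,42] z:[-4/3,35/3] -> hit [4,35/3], descend [2, 6]
  N2 x:[-20,12] y:[11,42] z:[-4/3,1] -> miss, prune
  N6 x:[-16,19] y:[4,32] z:[16/3,35/3] -> hit [16/3,35/3], descend [3, 5]
    N3 x:[-2,19] y:[10,32] z:[25/3,35/3] -> hit [10,35/3], descend [9, 12]
      N9 x:[14,19] y:[29,32] z:[25/3,31/3] -> miss, prune
      N12 x:[-2,8] y:[10,21] z:[28/3,35/3] -> miss, prune
    N5 x:[-16,2] y:[4,11] z:[16/3,11] -> miss, prune

Summary -> nodes [0, 2, 6, 3, 9, 12, 5]; box-tests=7; leaf-entries=0; first=miss

== RESULT ==
7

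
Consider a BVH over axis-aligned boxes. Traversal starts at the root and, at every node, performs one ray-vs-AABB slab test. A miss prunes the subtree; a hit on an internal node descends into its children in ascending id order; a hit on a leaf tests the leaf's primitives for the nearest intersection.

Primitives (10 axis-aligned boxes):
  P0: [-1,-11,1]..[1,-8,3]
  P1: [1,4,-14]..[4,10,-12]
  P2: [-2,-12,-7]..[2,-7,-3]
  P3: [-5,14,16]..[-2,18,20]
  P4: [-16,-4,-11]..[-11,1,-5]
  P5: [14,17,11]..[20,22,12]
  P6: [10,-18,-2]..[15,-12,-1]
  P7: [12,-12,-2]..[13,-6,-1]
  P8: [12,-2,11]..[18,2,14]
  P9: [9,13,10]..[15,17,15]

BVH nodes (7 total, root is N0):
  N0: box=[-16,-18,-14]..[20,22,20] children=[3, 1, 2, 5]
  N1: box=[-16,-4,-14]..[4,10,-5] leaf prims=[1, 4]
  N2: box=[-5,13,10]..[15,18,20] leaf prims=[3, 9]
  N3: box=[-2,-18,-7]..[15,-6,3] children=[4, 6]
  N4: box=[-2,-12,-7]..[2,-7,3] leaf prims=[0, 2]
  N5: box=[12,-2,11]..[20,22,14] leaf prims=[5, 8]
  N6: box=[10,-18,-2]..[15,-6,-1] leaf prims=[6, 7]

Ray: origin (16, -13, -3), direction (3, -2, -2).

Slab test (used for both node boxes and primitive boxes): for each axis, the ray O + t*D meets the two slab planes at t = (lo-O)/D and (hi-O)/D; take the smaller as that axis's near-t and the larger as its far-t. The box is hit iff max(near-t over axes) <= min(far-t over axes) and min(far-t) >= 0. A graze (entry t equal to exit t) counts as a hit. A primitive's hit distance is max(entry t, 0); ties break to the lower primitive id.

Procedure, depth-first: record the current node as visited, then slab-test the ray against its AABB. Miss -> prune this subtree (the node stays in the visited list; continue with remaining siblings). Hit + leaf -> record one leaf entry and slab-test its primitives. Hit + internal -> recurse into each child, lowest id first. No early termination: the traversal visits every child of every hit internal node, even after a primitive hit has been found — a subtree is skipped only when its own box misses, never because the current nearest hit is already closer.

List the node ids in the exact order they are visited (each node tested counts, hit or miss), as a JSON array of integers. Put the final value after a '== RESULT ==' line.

Trace the traversal:
N0 x:[-32/3,4/3] y:[-35/2,5/2] z:[-23/2,11/2] -> hit [-32/3,4/3], descend [1, 2, 3, 5]
  N1 x:[-32/3,-4] y:[-23/2,-9/2] z:[1,11/2] -> miss, prune
  N2 x:[-7,-1/3] y:[-31/2,-13] z:[-23/2,-13/2] -> miss, prune
  N3 x:[-6,-1/3] y:[-7/2,5/2] z:[-3,2] -> miss, prune
  N5 x:[-4/3,4/3] y:[-35/2,-11/2] z:[-17/2,-7] -> miss, prune

Visited [0, 1, 2, 3, 5]. Tests: 5 box, 0 leaf. Nearest: miss.

== RESULT ==
[0, 1, 2, 3, 5]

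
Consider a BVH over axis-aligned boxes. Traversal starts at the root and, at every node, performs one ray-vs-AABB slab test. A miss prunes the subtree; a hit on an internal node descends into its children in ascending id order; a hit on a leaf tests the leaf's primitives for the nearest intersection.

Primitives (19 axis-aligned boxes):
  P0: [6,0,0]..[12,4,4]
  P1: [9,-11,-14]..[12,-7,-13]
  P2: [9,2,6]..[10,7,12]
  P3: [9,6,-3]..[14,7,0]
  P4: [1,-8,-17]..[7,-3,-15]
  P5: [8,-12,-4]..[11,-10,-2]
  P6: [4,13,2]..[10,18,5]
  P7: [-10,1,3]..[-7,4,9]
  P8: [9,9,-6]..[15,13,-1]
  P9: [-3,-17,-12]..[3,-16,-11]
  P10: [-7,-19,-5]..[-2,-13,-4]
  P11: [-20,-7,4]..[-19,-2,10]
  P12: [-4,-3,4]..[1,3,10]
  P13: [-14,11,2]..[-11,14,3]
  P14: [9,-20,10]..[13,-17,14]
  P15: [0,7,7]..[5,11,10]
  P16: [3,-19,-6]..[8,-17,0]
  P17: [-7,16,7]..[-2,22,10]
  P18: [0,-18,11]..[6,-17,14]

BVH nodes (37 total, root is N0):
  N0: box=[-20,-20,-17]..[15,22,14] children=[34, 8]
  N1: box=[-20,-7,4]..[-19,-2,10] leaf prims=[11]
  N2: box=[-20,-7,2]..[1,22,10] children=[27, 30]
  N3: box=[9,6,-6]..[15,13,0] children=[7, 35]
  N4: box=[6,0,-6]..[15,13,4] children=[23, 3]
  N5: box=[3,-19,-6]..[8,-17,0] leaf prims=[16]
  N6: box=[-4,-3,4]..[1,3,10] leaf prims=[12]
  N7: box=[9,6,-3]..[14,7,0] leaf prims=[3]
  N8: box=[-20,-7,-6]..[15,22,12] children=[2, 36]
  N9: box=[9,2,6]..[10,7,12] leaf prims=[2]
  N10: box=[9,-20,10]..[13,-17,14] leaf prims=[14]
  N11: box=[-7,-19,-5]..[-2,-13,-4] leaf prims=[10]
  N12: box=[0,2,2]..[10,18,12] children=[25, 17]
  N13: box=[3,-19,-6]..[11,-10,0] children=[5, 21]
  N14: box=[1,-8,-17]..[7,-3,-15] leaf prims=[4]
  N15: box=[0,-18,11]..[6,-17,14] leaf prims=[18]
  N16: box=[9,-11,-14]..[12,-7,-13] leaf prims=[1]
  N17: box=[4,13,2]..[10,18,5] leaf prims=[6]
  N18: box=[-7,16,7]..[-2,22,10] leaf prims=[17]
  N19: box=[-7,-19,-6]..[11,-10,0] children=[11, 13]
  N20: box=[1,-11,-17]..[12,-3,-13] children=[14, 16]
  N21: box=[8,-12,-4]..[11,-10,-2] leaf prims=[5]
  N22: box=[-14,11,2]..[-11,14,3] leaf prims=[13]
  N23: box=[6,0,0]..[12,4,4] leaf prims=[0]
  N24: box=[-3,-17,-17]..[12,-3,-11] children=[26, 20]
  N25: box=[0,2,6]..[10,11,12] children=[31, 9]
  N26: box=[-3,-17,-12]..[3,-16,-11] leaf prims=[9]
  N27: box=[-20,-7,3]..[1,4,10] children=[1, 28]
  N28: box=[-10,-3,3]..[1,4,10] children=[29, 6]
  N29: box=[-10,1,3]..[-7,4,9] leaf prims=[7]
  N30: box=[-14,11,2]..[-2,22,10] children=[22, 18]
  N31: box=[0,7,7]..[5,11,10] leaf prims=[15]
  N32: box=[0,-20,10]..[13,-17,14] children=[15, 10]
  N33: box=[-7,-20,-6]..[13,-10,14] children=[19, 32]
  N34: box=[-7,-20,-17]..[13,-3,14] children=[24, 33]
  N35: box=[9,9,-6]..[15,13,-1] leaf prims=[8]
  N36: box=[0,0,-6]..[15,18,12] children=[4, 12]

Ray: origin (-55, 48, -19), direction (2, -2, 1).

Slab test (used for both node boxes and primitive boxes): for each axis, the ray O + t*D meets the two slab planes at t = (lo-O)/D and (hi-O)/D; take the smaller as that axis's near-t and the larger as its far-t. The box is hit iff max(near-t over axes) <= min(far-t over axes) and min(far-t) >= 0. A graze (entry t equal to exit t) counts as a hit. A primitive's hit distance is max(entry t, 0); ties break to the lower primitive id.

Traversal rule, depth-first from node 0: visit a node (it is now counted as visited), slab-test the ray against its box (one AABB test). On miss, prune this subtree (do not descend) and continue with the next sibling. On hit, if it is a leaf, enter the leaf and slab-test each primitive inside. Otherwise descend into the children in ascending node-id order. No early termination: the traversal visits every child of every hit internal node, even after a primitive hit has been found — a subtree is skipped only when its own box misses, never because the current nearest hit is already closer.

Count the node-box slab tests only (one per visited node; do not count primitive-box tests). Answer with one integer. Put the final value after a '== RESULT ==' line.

Walk:
N0 x:[35/2,35] y:[13,34] z:[2,33] -> hit [35/2,33], descend [8, 34]
  N8 x:[35/2,35] y:[13,55/2] z:[13,31] -> hit [35/2,55/2], descend [2, 36]
    N2 x:[35/2,28] y:[13,55/2] z:[21,29] -> hit [21,55/2], descend [27, 30]
      N27 x:[35/2,28] y:[22,55/2] z:[22,29] -> hit [22,55/2], descend [1, 28]
        N1 x:[35/2,18] y:[25,55/2] z:[23,29] -> miss, prune
        N28 x:[45/2,28] y:[22,51/2] z:[22,29] -> hit [45/2,51/2], descend [6, 29]
          N6 x:[51/2,28] y:[45/2,51/2] z:[23,29] -> hit [51/2,51/2] leaf, test {P12@t=51/2}
          N29 x:[45/2,24] y:[22,47/2] z:[22,28] -> hit [45/2,47/2] leaf, test {P7@t=45/2}
      N30 x:[41/2,53/2] y:[13,37/2] z:[21,29] -> miss, prune
    N36 x:[55/2,35] y:[15,24] z:[13,31] -> miss, prune
  N34 x:[24,34] y:[51/2,34] z:[2,33] -> hit [51/2,33], descend [24, 33]
    N24 x:[26,67/2] y:[51/2,65/2] z:[2,8] -> miss, prune
    N33 x:[24,34] y:[29,34] z:[13,33] -> hit [29,33], descend [19, 32]
      N19 x:[24,33] y:[29,67/2] z:[13,19] -> miss, prune
      N32 x:[55/2,34] y:[65/2,34] z:[29,33] -> hit [65/2,33], descend [10, 15]
        N10 x:[32,34] y:[65/2,34] z:[29,33] -> hit [65/2,33] leaf, test {P14@t=65/2}
        N15 x:[55/2,61/2] y:[65/2,33] z:[30,33] -> miss, prune

Summary -> nodes [0, 8, 2, 27, 1, 28, 6, 29, 30, 36, 34, 24, 33, 19, 32, 10, 15]; box-tests=17; leaf-entries=3; first=P7

== RESULT ==
17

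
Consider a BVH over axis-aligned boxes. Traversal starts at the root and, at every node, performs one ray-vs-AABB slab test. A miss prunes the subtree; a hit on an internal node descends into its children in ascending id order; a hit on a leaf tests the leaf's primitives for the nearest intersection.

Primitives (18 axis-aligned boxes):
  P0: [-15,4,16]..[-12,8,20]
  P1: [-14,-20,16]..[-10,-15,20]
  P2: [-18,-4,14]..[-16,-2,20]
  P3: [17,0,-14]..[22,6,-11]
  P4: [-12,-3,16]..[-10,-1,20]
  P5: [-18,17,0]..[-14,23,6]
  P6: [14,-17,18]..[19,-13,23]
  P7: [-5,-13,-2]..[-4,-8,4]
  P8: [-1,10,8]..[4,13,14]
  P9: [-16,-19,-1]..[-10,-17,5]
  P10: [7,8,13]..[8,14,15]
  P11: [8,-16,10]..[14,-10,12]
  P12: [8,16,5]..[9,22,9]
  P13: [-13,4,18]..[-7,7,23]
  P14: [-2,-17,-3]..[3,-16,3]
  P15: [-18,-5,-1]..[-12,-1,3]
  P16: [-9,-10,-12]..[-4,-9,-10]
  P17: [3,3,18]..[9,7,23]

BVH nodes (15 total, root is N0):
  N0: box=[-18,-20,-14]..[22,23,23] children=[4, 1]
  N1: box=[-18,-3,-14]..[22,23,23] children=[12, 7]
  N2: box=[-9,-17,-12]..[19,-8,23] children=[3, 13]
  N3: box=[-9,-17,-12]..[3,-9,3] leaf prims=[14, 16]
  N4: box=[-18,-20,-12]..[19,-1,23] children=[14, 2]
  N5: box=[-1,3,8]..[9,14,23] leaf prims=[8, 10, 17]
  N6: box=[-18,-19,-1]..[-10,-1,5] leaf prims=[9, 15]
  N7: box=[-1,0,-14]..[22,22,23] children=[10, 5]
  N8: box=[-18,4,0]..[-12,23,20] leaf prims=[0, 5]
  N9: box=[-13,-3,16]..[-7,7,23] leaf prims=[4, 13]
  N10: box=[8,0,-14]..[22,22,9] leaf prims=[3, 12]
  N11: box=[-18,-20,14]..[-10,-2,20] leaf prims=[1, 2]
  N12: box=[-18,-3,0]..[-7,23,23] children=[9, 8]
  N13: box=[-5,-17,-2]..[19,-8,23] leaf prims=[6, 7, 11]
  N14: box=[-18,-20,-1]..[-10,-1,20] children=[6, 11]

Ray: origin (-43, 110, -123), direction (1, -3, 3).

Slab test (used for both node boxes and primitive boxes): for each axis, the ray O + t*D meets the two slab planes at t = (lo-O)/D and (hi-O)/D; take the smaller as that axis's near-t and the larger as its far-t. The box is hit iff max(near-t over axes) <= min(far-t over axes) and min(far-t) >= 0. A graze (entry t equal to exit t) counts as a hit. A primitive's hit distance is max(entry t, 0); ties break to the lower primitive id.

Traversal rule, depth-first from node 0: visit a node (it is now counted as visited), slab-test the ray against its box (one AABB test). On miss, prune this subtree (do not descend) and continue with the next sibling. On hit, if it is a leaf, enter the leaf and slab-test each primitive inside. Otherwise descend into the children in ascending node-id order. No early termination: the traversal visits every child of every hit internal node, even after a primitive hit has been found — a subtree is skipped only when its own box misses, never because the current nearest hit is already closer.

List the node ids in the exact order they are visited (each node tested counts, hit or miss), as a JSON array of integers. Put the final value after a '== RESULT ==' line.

Walk:
N0 x:[25,65] y:[29,130/3] z:[109/3,146/3] -> hit [109/3,130/3], descend [1, 4]
  N1 x:[25,65] y:[29,113/3] z:[109/3,146/3] -> hit [109/3,113/3], descend [7, 12]
    N7 x:[42,65] y:[88/3,110/3] z:[109/3,146/3] -> miss, prune
    N12 x:[25,36] y:[29,113/3] z:[41,146/3] -> miss, prune
  N4 x:[25,62] y:[37,130/3] z:[37,146/3] -> hit [37,130/3], descend [2, 14]
    N2 x:[34,62] y:[118/3,127/3] z:[37,146/3] -> hit [118/3,127/3], descend [3, 13]
      N3 x:[34,46] y:[119/3,127/3] z:[37,42] -> hit [119/3,42] leaf, test {P14@t=42, P16(miss)}
      N13 x:[38,62] y:[118/3,127/3] z:[121/3,146/3] -> hit [121/3,127/3] leaf, test {P6(miss), P7(miss), P11(miss)}
    N14 x:[25,33] y:[37,130/3] z:[122/3,143/3] -> miss, prune

order=[0, 1, 7, 12, 4, 2, 3, 13, 14]  |boxes|=9  |leaves|=2  hit=P14

== RESULT ==
[0, 1, 7, 12, 4, 2, 3, 13, 14]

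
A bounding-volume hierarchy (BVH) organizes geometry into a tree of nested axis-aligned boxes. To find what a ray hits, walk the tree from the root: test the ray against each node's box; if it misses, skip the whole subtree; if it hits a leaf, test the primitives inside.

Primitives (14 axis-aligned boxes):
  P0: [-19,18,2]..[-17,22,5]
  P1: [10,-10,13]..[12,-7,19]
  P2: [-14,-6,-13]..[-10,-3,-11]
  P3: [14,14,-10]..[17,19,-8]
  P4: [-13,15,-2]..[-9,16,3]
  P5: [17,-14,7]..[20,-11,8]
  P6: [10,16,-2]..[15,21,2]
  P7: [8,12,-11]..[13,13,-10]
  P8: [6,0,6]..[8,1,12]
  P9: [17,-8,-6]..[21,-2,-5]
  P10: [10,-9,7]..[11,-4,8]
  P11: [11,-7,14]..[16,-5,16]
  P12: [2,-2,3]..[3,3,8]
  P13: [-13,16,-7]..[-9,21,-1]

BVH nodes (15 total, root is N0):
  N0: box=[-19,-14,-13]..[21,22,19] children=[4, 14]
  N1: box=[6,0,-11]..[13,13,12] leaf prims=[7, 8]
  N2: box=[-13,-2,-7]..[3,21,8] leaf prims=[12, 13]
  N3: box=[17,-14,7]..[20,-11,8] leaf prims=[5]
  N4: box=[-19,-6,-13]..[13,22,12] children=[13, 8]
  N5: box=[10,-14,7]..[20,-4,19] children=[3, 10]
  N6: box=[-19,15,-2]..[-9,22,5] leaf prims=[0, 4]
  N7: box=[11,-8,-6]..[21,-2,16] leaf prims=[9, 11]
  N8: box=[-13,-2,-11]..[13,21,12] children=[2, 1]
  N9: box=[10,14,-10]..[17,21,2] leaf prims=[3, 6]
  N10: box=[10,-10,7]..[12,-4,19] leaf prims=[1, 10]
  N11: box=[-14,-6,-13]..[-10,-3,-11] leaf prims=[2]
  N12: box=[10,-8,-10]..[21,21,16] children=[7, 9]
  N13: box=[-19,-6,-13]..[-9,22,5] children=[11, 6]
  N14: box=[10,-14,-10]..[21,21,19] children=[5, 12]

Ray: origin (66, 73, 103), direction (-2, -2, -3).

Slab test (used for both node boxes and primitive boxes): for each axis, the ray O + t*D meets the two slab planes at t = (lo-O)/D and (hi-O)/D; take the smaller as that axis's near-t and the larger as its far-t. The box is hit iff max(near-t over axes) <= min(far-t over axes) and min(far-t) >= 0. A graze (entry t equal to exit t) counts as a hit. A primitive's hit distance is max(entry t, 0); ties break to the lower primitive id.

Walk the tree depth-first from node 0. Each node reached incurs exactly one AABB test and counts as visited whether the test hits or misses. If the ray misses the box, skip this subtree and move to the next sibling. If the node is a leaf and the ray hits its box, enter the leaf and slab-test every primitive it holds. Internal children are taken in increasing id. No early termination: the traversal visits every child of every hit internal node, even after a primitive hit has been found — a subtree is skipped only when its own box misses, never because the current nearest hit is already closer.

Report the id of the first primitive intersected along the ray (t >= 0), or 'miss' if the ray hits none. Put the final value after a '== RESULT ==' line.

Walk:
N0 x:[45/2,85/2] y:[51/2,87/2] z:[28,116/3] -> hit [28,116/3], descend [4, 14]
  N4 x:[53/2,85/2] y:[51/2,79/2] z:[91/3,116/3] -> hit [91/3,116/3], descend [8, 13]
    N8 x:[53/2,79/2] y:[26,75/2] z:[91/3,38] -> hit [91/3,75/2], descend [1, 2]
      N1 x:[53/2,30] y:[30,73/2] z:[91/3,38] -> miss, prune
      N2 x:[63/2,79/2] y:[26,75/2] z:[95/3,110/3] -> hit [95/3,110/3] leaf, test {P12(miss), P13(miss)}
    N13 x:[75/2,85/2] y:[51/2,79/2] z:[98/3,116/3] -> hit [75/2,116/3], descend [6, 11]
      N6 x:[75/2,85/2] y:[51/2,29] z:[98/3,35] -> miss, prune
      N11 x:[38,40] y:[38,79/2] z:[38,116/3] -> hit [38,116/3] leaf, test {P2@t=38}
  N14 x:[45/2,28] y:[26,87/2] z:[28,113/3] -> hit [28,28], descend [5, 12]
    N5 x:[23,28] y:[77/2,87/2] z:[28,32] -> miss, prune
    N12 x:[45/2,28] y:[26,81/2] z:[29,113/3] -> miss, prune

order=[0, 4, 8, 1, 2, 13, 6, 11, 14, 5, 12]  |boxes|=11  |leaves|=2  hit=P2

== RESULT ==
2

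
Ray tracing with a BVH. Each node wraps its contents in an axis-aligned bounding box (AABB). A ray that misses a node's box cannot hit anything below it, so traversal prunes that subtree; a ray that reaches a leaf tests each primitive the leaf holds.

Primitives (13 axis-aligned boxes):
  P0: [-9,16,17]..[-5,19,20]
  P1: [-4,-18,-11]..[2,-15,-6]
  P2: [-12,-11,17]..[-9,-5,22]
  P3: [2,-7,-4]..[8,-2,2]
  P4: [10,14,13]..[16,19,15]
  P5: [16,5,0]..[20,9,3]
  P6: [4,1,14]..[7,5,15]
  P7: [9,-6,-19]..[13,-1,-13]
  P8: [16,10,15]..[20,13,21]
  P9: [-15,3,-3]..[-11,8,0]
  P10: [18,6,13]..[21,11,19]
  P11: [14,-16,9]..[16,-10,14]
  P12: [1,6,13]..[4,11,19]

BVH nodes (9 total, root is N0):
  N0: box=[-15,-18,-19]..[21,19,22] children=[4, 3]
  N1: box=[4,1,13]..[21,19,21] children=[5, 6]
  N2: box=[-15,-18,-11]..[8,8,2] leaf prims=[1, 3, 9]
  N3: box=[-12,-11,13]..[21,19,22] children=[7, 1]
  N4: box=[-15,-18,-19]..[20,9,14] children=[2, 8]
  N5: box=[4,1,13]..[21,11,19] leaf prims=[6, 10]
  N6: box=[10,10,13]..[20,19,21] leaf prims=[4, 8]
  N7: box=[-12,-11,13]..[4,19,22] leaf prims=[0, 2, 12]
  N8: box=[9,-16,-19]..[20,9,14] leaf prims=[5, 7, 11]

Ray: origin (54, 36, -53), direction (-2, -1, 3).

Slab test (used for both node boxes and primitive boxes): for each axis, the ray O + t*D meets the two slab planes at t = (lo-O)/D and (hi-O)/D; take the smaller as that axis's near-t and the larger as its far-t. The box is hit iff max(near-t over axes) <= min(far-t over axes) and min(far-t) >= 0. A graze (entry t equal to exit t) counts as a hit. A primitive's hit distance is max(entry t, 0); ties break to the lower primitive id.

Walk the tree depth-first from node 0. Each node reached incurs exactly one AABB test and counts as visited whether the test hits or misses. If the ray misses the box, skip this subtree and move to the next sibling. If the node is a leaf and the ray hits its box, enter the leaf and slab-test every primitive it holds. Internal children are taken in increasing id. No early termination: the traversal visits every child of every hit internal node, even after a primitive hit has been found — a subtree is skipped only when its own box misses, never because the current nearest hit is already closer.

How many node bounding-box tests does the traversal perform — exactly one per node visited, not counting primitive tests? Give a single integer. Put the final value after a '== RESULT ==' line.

Trace the traversal:
N0 x:[33/2,69/2] y:[17,54] z:[34/3,25] -> hit [17,25], descend [3, 4]
  N3 x:[33/2,33] y:[17,47] z:[22,25] -> hit [22,25], descend [1, 7]
    N1 x:[33/2,25] y:[17,35] z:[22,74/3] -> hit [22,74/3], descend [5, 6]
      N5 x:[33/2,25] y:[25,35] z:[22,24] -> miss, prune
      N6 x:[17,22] y:[17,26] z:[22,74/3] -> hit [22,22] leaf, test {P4@t=22, P8(miss)}
    N7 x:[25,33] y:[17,47] z:[22,25] -> hit [25,25] leaf, test {P0(miss), P2(miss), P12(miss)}
  N4 x:[17,69/2] y:[27,54] z:[34/3,67/3] -> miss, prune

order=[0, 3, 1, 5, 6, 7, 4]  |boxes|=7  |leaves|=2  hit=P4

== RESULT ==
7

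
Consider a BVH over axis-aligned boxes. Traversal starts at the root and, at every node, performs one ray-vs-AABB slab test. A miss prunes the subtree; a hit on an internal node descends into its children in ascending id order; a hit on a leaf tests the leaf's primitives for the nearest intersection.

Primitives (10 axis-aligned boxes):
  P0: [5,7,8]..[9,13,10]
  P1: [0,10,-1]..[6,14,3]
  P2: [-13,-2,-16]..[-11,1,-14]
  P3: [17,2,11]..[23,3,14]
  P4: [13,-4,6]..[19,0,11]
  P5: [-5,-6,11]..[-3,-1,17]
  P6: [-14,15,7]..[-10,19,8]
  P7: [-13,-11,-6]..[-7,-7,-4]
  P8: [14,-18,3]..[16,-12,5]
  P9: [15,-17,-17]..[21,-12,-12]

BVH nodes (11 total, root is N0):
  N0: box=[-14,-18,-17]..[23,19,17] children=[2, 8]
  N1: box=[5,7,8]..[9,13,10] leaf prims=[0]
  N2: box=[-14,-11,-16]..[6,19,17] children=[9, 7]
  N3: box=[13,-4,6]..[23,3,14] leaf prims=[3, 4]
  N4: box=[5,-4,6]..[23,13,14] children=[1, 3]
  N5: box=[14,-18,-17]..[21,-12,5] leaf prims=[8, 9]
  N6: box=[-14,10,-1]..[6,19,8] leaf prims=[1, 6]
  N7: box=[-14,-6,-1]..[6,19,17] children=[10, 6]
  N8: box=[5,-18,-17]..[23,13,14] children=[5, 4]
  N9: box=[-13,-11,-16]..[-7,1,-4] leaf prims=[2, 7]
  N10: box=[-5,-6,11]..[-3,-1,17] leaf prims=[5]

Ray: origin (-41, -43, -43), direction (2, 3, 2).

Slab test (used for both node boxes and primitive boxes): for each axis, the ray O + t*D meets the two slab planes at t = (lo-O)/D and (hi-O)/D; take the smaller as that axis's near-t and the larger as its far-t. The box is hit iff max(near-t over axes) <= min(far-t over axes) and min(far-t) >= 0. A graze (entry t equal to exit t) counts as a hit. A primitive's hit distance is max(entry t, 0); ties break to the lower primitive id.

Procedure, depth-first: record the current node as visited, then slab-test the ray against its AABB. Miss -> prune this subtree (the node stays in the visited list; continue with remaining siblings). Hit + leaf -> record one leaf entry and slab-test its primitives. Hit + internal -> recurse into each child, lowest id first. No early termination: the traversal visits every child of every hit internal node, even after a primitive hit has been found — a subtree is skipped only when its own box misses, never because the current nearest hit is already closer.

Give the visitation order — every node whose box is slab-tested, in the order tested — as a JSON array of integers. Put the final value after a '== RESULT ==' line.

Traverse from the root:
N0 x:[27/2,32] y:[25/3,62/3] z:[13,30] -> hit [27/2,62/3], descend [2, 8]
  N2 x:[27/2,47/2] y:[32/3,62/3] z:[27/2,30] -> hit [27/2,62/3], descend [7, 9]
    N7 x:[27/2,47/2] y:[37/3,62/3] z:[21,30] -> miss, prune
    N9 x:[14,17] y:[32/3,44/3] z:[27/2,39/2] -> hit [14,44/3] leaf, test {P2@t=14, P7(miss)}
  N8 x:[23,32] y:[25/3,56/3] z:[13,57/2] -> miss, prune

5 AABB tests over nodes [0, 2, 7, 9, 8]; 1 leaf entered; closest P2.

== RESULT ==
[0, 2, 7, 9, 8]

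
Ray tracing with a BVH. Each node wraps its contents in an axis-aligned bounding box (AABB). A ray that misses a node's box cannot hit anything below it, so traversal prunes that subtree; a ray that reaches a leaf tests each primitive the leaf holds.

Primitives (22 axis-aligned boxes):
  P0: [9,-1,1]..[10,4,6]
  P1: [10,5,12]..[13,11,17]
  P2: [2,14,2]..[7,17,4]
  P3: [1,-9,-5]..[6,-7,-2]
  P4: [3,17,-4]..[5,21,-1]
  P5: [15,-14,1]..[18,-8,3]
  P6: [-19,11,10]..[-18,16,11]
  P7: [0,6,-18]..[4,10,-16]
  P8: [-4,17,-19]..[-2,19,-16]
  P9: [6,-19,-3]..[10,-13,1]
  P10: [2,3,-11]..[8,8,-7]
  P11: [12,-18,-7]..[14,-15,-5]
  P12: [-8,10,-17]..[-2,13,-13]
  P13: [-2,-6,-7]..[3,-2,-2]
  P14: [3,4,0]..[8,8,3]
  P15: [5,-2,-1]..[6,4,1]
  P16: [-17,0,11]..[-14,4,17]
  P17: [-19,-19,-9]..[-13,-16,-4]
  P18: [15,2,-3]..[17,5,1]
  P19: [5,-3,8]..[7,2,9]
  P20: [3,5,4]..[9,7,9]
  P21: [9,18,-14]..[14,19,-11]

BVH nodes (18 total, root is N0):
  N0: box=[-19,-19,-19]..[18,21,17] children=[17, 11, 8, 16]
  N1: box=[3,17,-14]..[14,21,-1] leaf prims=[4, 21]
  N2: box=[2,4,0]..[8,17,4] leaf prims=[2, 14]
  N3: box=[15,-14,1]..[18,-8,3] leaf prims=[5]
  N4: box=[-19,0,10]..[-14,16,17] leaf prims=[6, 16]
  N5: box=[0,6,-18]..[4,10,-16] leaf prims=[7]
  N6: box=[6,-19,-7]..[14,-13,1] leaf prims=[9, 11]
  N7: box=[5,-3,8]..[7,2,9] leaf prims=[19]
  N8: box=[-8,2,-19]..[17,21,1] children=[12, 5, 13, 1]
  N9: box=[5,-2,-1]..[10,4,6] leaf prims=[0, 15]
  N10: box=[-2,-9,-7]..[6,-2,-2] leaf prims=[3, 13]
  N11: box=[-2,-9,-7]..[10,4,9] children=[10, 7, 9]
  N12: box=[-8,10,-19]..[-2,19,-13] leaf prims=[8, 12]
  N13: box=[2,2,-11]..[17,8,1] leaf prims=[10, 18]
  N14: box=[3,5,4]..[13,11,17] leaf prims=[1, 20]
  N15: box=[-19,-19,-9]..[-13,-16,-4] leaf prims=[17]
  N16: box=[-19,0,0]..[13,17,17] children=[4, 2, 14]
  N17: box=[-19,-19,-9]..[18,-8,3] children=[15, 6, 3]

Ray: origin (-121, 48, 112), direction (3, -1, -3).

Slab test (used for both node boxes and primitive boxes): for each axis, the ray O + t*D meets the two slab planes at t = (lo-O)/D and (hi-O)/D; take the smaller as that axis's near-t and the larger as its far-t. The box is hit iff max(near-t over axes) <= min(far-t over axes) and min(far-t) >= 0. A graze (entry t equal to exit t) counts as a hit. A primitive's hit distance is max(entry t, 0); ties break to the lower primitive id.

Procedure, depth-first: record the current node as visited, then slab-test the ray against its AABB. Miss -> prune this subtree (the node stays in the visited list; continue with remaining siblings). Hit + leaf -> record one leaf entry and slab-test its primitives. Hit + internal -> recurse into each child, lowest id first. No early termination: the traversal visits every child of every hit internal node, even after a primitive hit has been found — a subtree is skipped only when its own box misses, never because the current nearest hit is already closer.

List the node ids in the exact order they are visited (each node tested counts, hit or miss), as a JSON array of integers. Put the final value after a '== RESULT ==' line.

Walk:
N0 x:[34,139/3] y:[27,67] z:[95/3,131/3] -> hit [34,131/3], descend [8, 11, 16, 17]
  N8 x:[113/3,46] y:[27,46] z:[37,131/3] -> hit [113/3,131/3], descend [1, 5, 12, 13]
    N1 x:[124/3,45] y:[27,31] z:[113/3,42] -> miss, prune
    N5 x:[121/3,125/3] y:[38,42] z:[128/3,130/3] -> miss, prune
    N12 x:[113/3,119/3] y:[29,38] z:[125/3,131/3] -> miss, prune
    N13 x:[41,46] y:[40,46] z:[37,41] -> hit [41,41] leaf, test {P10@t=41, P18(miss)}
  N11 x:[119/3,131/3] y:[44,57] z:[103/3,119/3] -> miss, prune
  N16 x:[34,134/3] y:[31,48] z:[95/3,112/3] -> hit [34,112/3], descend [2, 4, 14]
    N2 x:[41,43] y:[31,44] z:[36,112/3] -> miss, prune
    N4 x:[34,107/3] y:[32,48] z:[95/3,34] -> hit [34,34] leaf, test {P6@t=34, P16(miss)}
    N14 x:[124/3,134/3] y:[37,43] z:[95/3,36] -> miss, prune
  N17 x:[34,139/3] y:[56,67] z:[109/3,121/3] -> miss, prune

order=[0, 8, 1, 5, 12, 13, 11, 16, 2, 4, 14, 17]  |boxes|=12  |leaves|=2  hit=P6

== RESULT ==
[0, 8, 1, 5, 12, 13, 11, 16, 2, 4, 14, 17]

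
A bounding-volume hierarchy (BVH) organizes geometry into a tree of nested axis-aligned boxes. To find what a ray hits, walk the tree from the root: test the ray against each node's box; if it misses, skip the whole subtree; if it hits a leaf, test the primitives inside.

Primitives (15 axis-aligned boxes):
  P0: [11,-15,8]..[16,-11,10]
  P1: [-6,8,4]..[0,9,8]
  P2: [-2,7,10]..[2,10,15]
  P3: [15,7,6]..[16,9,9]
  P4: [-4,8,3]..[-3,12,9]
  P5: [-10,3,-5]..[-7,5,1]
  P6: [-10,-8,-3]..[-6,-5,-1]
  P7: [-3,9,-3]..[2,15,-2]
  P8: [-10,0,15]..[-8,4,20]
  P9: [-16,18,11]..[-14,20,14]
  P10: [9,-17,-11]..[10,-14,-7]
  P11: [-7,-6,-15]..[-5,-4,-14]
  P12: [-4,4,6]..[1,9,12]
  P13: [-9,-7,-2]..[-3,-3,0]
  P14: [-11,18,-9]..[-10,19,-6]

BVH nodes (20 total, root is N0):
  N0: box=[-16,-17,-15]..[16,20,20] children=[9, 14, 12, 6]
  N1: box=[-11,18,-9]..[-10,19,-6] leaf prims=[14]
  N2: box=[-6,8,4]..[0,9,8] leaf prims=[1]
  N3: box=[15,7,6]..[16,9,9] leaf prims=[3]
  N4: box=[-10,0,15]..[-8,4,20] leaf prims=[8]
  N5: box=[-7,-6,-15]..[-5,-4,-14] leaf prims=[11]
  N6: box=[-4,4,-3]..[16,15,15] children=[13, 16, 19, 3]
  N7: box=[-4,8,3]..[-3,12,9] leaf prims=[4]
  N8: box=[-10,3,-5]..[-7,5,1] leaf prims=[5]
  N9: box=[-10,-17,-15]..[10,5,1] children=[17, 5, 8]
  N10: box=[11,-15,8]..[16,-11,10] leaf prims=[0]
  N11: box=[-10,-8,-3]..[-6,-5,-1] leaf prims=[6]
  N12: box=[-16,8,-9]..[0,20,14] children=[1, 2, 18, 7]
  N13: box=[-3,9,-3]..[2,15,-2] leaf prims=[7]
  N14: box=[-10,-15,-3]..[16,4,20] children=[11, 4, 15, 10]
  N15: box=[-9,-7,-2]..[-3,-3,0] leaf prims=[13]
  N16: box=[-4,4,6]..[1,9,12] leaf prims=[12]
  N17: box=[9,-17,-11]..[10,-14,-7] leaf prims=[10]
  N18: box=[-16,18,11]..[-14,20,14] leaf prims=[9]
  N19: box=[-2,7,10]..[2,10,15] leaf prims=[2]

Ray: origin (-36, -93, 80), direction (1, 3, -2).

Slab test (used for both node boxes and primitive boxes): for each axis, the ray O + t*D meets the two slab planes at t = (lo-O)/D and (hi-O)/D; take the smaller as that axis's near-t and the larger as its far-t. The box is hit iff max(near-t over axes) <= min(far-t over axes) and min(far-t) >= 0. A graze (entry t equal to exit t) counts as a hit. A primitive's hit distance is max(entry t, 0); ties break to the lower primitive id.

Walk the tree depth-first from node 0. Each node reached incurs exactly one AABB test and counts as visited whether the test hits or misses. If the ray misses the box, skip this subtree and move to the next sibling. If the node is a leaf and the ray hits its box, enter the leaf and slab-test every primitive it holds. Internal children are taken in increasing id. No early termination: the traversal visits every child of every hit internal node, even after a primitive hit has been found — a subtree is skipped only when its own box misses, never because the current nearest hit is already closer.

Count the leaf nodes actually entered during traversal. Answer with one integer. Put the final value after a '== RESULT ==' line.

Walk:
N0 x:[20,52] y:[76/3,113/3] z:[30,95/2] -> hit [30,113/3], descend [6, 9, 12, 14]
  N6 x:[32,52] y:[97/3,36] z:[65/2,83/2] -> hit [65/2,36], descend [3, 13, 16, 19]
    N3 x:[51,52] y:[100/3,34] z:[71/2,37] -> miss, prune
    N13 x:[33,38] y:[34,36] z:[41,83/2] -> miss, prune
    N16 x:[32,37] y:[97/3,34] z:[34,37] -> hit [34,34] leaf, test {P12@t=34}
    N19 x:[34,38] y:[100/3,103/3] z:[65/2,35] -> hit [34,103/3] leaf, test {P2@t=34}
  N9 x:[26,46] y:[76/3,98/3] z:[79/2,95/2] -> miss, prune
  N12 x:[20,36] y:[101/3,113/3] z:[33,89/2] -> hit [101/3,36], descend [1, 2, 7, 18]
    N1 x:[25,26] y:[37,112/3] z:[43,89/2] -> miss, prune
    N2 x:[30,36] y:[101/3,34] z:[36,38] -> miss, prune
    N7 x:[32,33] y:[101/3,35] z:[71/2,77/2] -> miss, prune
    N18 x:[20,22] y:[37,113/3] z:[33,69/2] -> miss, prune
  N14 x:[26,52] y:[26,97/3] z:[30,83/2] -> hit [30,97/3], descend [4, 10, 11, 15]
    N4 x:[26,28] y:[31,97/3] z:[30,65/2] -> miss, prune
    N10 x:[47,52] y:[26,82/3] z:[35,36] -> miss, prune
    N11 x:[26,30] y:[85/3,88/3] z:[81/2,83/2] -> miss, prune
    N15 x:[27,33] y:[86/3,30] z:[40,41] -> miss, prune

order=[0, 6, 3, 13, 16, 19, 9, 12, 1, 2, 7, 18, 14, 4, 10, 11, 15]  |boxes|=17  |leaves|=2  hit=P2

== RESULT ==
2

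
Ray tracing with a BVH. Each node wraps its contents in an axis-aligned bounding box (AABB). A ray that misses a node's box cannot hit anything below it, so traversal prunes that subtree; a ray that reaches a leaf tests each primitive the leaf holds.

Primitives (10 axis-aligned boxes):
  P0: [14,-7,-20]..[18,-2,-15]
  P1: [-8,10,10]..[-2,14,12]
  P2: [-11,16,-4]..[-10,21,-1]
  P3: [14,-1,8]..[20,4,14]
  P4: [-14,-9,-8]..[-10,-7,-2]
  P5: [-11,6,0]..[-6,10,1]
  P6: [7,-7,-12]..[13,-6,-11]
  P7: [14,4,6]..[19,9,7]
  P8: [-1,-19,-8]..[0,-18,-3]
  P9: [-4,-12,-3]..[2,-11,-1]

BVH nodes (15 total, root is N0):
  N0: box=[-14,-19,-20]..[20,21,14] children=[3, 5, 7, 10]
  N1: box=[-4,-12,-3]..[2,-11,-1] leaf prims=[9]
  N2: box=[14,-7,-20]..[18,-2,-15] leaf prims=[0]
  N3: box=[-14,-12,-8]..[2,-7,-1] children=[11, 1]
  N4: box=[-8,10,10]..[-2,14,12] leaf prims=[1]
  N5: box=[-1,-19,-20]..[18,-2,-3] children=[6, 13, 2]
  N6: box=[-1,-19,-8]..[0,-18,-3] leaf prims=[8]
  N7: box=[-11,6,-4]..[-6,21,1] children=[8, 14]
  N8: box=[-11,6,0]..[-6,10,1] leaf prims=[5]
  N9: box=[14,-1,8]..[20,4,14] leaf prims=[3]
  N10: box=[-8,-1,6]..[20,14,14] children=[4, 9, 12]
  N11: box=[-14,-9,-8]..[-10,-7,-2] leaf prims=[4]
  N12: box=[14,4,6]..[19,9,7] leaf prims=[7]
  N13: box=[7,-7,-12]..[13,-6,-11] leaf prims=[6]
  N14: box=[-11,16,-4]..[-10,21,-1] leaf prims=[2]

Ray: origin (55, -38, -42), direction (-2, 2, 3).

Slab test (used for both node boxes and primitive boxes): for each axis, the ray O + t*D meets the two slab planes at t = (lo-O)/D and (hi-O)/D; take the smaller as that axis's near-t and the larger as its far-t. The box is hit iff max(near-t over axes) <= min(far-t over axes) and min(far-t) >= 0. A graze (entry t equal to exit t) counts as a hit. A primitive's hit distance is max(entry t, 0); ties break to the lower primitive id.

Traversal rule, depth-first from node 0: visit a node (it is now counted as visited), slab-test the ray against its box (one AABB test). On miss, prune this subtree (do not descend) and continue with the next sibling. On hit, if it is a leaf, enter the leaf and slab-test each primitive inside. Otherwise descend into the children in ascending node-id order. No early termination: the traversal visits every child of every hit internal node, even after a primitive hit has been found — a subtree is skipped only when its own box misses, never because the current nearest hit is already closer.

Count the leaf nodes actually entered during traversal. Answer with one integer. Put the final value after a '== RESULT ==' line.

Walk:
N0 x:[35/2,69/2] y:[19/2,59/2] z:[22/3,56/3] -> hit [35/2,56/3], descend [3, 5, 7, 10]
  N3 x:[53/2,69/2] y:[13,31/2] z:[34/3,41/3] -> miss, prune
  N5 x:[37/2,28] y:[19/2,18] z:[22/3,13] -> miss, prune
  N7 x:[61/2,33] y:[22,59/2] z:[38/3,43/3] -> miss, prune
  N10 x:[35/2,63/2] y:[37/2,26] z:[16,56/3] -> hit [37/2,56/3], descend [4, 9, 12]
    N4 x:[57/2,63/2] y:[24,26] z:[52/3,18] -> miss, prune
    N9 x:[35/2,41/2] y:[37/2,21] z:[50/3,56/3] -> hit [37/2,56/3] leaf, test {P3@t=37/2}
    N12 x:[18,41/2] y:[21,47/2] z:[16,49/3] -> miss, prune

order=[0, 3, 5, 7, 10, 4, 9, 12]  |boxes|=8  |leaves|=1  hit=P3

== RESULT ==
1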